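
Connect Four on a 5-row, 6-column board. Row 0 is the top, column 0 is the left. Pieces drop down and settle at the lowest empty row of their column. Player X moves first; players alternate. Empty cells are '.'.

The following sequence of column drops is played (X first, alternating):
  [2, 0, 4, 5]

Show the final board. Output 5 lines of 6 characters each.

Answer: ......
......
......
......
O.X.XO

Derivation:
Move 1: X drops in col 2, lands at row 4
Move 2: O drops in col 0, lands at row 4
Move 3: X drops in col 4, lands at row 4
Move 4: O drops in col 5, lands at row 4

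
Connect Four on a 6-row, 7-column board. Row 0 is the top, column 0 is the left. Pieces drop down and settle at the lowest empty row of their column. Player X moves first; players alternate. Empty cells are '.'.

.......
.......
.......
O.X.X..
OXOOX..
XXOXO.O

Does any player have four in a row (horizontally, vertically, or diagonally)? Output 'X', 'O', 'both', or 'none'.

none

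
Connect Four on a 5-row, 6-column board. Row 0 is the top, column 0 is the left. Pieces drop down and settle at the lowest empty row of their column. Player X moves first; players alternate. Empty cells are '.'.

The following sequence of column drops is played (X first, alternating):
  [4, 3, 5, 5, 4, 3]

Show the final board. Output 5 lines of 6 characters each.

Move 1: X drops in col 4, lands at row 4
Move 2: O drops in col 3, lands at row 4
Move 3: X drops in col 5, lands at row 4
Move 4: O drops in col 5, lands at row 3
Move 5: X drops in col 4, lands at row 3
Move 6: O drops in col 3, lands at row 3

Answer: ......
......
......
...OXO
...OXX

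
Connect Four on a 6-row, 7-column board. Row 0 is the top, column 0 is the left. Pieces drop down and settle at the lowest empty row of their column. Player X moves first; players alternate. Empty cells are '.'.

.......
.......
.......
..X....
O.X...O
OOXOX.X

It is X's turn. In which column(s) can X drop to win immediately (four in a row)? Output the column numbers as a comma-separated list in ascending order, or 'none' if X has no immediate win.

Answer: 2

Derivation:
col 0: drop X → no win
col 1: drop X → no win
col 2: drop X → WIN!
col 3: drop X → no win
col 4: drop X → no win
col 5: drop X → no win
col 6: drop X → no win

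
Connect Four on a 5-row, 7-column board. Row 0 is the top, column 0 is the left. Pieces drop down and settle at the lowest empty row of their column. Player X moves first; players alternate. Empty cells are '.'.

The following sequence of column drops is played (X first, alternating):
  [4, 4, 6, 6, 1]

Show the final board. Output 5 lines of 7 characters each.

Answer: .......
.......
.......
....O.O
.X..X.X

Derivation:
Move 1: X drops in col 4, lands at row 4
Move 2: O drops in col 4, lands at row 3
Move 3: X drops in col 6, lands at row 4
Move 4: O drops in col 6, lands at row 3
Move 5: X drops in col 1, lands at row 4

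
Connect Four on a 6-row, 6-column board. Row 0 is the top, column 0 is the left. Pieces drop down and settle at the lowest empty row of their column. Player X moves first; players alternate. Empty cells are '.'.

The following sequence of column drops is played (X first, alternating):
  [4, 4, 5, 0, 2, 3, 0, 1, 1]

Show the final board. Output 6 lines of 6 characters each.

Move 1: X drops in col 4, lands at row 5
Move 2: O drops in col 4, lands at row 4
Move 3: X drops in col 5, lands at row 5
Move 4: O drops in col 0, lands at row 5
Move 5: X drops in col 2, lands at row 5
Move 6: O drops in col 3, lands at row 5
Move 7: X drops in col 0, lands at row 4
Move 8: O drops in col 1, lands at row 5
Move 9: X drops in col 1, lands at row 4

Answer: ......
......
......
......
XX..O.
OOXOXX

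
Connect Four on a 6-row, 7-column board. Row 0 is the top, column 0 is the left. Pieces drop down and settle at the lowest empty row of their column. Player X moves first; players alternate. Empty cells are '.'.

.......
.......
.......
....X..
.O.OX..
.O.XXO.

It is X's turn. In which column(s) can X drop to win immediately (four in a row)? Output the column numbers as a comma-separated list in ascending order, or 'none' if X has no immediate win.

Answer: 4

Derivation:
col 0: drop X → no win
col 1: drop X → no win
col 2: drop X → no win
col 3: drop X → no win
col 4: drop X → WIN!
col 5: drop X → no win
col 6: drop X → no win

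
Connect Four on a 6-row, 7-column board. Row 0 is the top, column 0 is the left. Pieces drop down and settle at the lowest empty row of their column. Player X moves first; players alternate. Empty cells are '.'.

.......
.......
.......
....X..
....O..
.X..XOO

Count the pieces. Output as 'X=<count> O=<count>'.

X=3 O=3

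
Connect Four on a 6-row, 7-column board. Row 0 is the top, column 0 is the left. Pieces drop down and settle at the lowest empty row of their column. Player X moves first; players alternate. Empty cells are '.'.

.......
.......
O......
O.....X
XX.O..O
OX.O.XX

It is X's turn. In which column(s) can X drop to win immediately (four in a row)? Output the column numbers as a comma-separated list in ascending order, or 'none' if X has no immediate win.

col 0: drop X → no win
col 1: drop X → no win
col 2: drop X → no win
col 3: drop X → no win
col 4: drop X → no win
col 5: drop X → no win
col 6: drop X → no win

Answer: none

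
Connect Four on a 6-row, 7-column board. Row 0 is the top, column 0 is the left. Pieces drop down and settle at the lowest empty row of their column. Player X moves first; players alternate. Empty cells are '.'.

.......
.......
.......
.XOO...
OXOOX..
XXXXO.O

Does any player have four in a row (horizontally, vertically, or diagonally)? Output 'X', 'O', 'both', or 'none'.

X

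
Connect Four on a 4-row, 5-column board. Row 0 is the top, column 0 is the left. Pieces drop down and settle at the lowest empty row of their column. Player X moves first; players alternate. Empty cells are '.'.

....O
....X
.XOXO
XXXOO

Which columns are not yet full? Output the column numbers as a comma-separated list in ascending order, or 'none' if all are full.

Answer: 0,1,2,3

Derivation:
col 0: top cell = '.' → open
col 1: top cell = '.' → open
col 2: top cell = '.' → open
col 3: top cell = '.' → open
col 4: top cell = 'O' → FULL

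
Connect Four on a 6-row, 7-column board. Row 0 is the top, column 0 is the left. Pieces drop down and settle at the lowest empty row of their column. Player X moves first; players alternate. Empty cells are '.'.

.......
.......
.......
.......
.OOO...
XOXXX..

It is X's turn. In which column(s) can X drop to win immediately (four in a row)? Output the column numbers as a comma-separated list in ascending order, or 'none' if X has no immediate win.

col 0: drop X → no win
col 1: drop X → no win
col 2: drop X → no win
col 3: drop X → no win
col 4: drop X → no win
col 5: drop X → WIN!
col 6: drop X → no win

Answer: 5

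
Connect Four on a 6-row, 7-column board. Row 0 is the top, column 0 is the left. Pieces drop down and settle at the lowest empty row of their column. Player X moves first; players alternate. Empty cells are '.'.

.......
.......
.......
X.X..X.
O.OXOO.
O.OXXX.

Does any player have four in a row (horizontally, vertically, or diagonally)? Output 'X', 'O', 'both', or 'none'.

none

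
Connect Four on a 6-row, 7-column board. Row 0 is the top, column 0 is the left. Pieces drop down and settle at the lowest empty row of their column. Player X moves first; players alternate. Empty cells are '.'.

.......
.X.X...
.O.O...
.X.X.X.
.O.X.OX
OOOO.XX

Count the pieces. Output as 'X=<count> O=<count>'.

X=9 O=8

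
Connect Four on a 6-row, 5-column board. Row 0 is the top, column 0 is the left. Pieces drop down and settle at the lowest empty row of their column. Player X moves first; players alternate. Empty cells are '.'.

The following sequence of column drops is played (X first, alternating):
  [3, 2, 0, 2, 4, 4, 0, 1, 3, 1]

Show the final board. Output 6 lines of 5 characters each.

Answer: .....
.....
.....
.....
XOOXO
XOOXX

Derivation:
Move 1: X drops in col 3, lands at row 5
Move 2: O drops in col 2, lands at row 5
Move 3: X drops in col 0, lands at row 5
Move 4: O drops in col 2, lands at row 4
Move 5: X drops in col 4, lands at row 5
Move 6: O drops in col 4, lands at row 4
Move 7: X drops in col 0, lands at row 4
Move 8: O drops in col 1, lands at row 5
Move 9: X drops in col 3, lands at row 4
Move 10: O drops in col 1, lands at row 4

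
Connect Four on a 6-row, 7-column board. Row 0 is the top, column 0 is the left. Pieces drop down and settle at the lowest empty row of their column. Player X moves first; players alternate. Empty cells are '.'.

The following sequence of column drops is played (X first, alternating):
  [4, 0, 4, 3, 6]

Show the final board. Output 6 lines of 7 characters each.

Answer: .......
.......
.......
.......
....X..
O..OX.X

Derivation:
Move 1: X drops in col 4, lands at row 5
Move 2: O drops in col 0, lands at row 5
Move 3: X drops in col 4, lands at row 4
Move 4: O drops in col 3, lands at row 5
Move 5: X drops in col 6, lands at row 5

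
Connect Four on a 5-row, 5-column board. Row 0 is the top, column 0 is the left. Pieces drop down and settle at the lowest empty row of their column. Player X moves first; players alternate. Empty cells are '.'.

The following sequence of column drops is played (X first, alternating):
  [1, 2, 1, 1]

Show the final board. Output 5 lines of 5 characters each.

Answer: .....
.....
.O...
.X...
.XO..

Derivation:
Move 1: X drops in col 1, lands at row 4
Move 2: O drops in col 2, lands at row 4
Move 3: X drops in col 1, lands at row 3
Move 4: O drops in col 1, lands at row 2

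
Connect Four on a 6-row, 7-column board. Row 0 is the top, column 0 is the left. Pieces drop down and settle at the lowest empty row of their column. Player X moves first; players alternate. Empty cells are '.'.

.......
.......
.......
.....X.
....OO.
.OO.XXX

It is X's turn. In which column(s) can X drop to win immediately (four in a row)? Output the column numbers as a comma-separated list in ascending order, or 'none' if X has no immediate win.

col 0: drop X → no win
col 1: drop X → no win
col 2: drop X → no win
col 3: drop X → WIN!
col 4: drop X → no win
col 5: drop X → no win
col 6: drop X → no win

Answer: 3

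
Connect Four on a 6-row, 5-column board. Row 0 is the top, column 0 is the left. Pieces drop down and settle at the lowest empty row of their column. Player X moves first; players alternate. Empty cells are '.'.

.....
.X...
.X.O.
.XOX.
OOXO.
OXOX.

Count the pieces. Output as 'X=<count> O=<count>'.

X=7 O=7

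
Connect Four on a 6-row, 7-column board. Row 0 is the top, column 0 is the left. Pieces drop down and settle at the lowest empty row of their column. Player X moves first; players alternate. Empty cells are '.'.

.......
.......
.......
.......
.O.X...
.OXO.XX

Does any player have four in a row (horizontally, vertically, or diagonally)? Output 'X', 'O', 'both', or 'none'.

none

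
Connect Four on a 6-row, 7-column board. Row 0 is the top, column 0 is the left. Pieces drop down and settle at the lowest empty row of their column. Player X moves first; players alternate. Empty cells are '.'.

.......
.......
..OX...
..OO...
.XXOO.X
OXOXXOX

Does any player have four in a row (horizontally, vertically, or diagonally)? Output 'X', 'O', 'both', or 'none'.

O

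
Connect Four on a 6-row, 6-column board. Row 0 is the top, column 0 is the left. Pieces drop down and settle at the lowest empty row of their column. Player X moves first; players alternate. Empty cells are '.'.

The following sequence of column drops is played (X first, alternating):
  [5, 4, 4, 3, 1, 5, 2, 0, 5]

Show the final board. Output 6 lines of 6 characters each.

Answer: ......
......
......
.....X
....XO
OXXOOX

Derivation:
Move 1: X drops in col 5, lands at row 5
Move 2: O drops in col 4, lands at row 5
Move 3: X drops in col 4, lands at row 4
Move 4: O drops in col 3, lands at row 5
Move 5: X drops in col 1, lands at row 5
Move 6: O drops in col 5, lands at row 4
Move 7: X drops in col 2, lands at row 5
Move 8: O drops in col 0, lands at row 5
Move 9: X drops in col 5, lands at row 3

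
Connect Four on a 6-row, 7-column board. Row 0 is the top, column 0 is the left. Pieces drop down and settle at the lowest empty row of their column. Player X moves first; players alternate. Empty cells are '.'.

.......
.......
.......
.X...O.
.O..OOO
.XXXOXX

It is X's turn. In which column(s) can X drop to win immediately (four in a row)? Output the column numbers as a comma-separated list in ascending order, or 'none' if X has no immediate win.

col 0: drop X → WIN!
col 1: drop X → no win
col 2: drop X → no win
col 3: drop X → no win
col 4: drop X → no win
col 5: drop X → no win
col 6: drop X → no win

Answer: 0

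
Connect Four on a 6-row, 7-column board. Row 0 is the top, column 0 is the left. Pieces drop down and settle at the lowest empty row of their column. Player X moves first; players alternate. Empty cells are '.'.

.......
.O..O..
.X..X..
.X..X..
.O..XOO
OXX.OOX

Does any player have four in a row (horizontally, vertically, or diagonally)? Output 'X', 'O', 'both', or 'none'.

none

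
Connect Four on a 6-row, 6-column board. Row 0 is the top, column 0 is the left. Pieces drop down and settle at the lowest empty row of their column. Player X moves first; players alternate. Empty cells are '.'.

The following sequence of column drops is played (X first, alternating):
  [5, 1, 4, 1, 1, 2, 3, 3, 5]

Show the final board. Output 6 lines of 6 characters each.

Move 1: X drops in col 5, lands at row 5
Move 2: O drops in col 1, lands at row 5
Move 3: X drops in col 4, lands at row 5
Move 4: O drops in col 1, lands at row 4
Move 5: X drops in col 1, lands at row 3
Move 6: O drops in col 2, lands at row 5
Move 7: X drops in col 3, lands at row 5
Move 8: O drops in col 3, lands at row 4
Move 9: X drops in col 5, lands at row 4

Answer: ......
......
......
.X....
.O.O.X
.OOXXX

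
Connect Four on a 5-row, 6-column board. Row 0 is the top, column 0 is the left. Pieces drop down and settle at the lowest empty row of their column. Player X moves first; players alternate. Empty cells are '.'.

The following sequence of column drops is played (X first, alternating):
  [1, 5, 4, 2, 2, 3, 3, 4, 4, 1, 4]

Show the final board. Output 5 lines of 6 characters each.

Move 1: X drops in col 1, lands at row 4
Move 2: O drops in col 5, lands at row 4
Move 3: X drops in col 4, lands at row 4
Move 4: O drops in col 2, lands at row 4
Move 5: X drops in col 2, lands at row 3
Move 6: O drops in col 3, lands at row 4
Move 7: X drops in col 3, lands at row 3
Move 8: O drops in col 4, lands at row 3
Move 9: X drops in col 4, lands at row 2
Move 10: O drops in col 1, lands at row 3
Move 11: X drops in col 4, lands at row 1

Answer: ......
....X.
....X.
.OXXO.
.XOOXO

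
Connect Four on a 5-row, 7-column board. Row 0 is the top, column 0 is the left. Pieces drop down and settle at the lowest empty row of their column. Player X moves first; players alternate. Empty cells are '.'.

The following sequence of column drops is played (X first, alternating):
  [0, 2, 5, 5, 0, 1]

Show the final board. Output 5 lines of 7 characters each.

Answer: .......
.......
.......
X....O.
XOO..X.

Derivation:
Move 1: X drops in col 0, lands at row 4
Move 2: O drops in col 2, lands at row 4
Move 3: X drops in col 5, lands at row 4
Move 4: O drops in col 5, lands at row 3
Move 5: X drops in col 0, lands at row 3
Move 6: O drops in col 1, lands at row 4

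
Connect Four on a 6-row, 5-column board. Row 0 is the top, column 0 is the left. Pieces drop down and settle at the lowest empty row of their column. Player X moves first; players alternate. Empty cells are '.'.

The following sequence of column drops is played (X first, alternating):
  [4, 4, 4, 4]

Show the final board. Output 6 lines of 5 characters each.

Answer: .....
.....
....O
....X
....O
....X

Derivation:
Move 1: X drops in col 4, lands at row 5
Move 2: O drops in col 4, lands at row 4
Move 3: X drops in col 4, lands at row 3
Move 4: O drops in col 4, lands at row 2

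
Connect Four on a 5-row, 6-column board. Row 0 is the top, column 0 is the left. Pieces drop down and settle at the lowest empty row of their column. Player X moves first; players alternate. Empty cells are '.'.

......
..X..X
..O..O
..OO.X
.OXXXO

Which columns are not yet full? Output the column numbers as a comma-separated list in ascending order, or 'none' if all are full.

Answer: 0,1,2,3,4,5

Derivation:
col 0: top cell = '.' → open
col 1: top cell = '.' → open
col 2: top cell = '.' → open
col 3: top cell = '.' → open
col 4: top cell = '.' → open
col 5: top cell = '.' → open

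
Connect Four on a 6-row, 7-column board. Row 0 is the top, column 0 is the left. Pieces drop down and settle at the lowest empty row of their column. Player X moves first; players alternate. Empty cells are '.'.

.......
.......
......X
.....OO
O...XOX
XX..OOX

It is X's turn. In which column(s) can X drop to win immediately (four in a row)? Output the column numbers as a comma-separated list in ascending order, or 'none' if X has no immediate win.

col 0: drop X → no win
col 1: drop X → no win
col 2: drop X → no win
col 3: drop X → no win
col 4: drop X → no win
col 5: drop X → no win
col 6: drop X → no win

Answer: none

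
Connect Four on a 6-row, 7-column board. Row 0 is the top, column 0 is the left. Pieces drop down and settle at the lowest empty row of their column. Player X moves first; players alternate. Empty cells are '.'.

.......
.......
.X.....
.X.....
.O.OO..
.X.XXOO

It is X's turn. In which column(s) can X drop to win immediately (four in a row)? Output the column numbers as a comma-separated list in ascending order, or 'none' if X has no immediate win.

Answer: 2

Derivation:
col 0: drop X → no win
col 1: drop X → no win
col 2: drop X → WIN!
col 3: drop X → no win
col 4: drop X → no win
col 5: drop X → no win
col 6: drop X → no win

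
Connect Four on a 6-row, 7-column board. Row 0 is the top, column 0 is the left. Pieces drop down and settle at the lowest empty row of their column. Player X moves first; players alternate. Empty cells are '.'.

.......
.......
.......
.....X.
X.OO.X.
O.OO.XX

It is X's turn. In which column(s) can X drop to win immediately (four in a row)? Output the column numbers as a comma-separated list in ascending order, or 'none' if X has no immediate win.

Answer: 5

Derivation:
col 0: drop X → no win
col 1: drop X → no win
col 2: drop X → no win
col 3: drop X → no win
col 4: drop X → no win
col 5: drop X → WIN!
col 6: drop X → no win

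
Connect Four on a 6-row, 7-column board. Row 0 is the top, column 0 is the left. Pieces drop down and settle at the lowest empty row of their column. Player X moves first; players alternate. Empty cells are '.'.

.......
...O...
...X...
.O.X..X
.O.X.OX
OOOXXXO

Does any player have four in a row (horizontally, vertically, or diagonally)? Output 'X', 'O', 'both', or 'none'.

X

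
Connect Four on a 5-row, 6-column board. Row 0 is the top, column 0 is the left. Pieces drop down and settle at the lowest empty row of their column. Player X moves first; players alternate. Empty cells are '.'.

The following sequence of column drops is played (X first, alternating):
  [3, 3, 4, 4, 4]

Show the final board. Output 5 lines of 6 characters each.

Answer: ......
......
....X.
...OO.
...XX.

Derivation:
Move 1: X drops in col 3, lands at row 4
Move 2: O drops in col 3, lands at row 3
Move 3: X drops in col 4, lands at row 4
Move 4: O drops in col 4, lands at row 3
Move 5: X drops in col 4, lands at row 2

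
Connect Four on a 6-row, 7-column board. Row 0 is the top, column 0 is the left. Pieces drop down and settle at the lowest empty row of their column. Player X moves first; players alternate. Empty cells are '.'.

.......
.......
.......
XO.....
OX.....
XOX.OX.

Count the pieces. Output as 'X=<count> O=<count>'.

X=5 O=4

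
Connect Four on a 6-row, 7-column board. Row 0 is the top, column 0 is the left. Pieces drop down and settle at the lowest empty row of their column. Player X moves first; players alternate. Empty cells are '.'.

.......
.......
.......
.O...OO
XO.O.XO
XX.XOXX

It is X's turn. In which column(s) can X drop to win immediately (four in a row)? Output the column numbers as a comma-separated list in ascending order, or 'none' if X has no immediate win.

Answer: 2

Derivation:
col 0: drop X → no win
col 1: drop X → no win
col 2: drop X → WIN!
col 3: drop X → no win
col 4: drop X → no win
col 5: drop X → no win
col 6: drop X → no win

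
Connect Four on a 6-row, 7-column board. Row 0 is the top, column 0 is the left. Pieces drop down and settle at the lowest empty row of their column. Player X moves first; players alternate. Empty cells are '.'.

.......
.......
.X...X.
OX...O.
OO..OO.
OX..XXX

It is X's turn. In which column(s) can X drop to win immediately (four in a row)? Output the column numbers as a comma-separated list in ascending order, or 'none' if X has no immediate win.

col 0: drop X → no win
col 1: drop X → no win
col 2: drop X → no win
col 3: drop X → WIN!
col 4: drop X → no win
col 5: drop X → no win
col 6: drop X → no win

Answer: 3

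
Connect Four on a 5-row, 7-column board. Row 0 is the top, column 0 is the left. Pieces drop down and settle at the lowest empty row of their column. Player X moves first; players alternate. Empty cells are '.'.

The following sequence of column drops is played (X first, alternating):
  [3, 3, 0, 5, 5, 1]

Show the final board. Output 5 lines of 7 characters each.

Answer: .......
.......
.......
...O.X.
XO.X.O.

Derivation:
Move 1: X drops in col 3, lands at row 4
Move 2: O drops in col 3, lands at row 3
Move 3: X drops in col 0, lands at row 4
Move 4: O drops in col 5, lands at row 4
Move 5: X drops in col 5, lands at row 3
Move 6: O drops in col 1, lands at row 4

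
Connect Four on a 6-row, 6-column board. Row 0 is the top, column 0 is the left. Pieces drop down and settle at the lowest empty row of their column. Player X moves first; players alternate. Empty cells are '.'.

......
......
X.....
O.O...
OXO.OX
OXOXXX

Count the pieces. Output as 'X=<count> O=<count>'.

X=7 O=7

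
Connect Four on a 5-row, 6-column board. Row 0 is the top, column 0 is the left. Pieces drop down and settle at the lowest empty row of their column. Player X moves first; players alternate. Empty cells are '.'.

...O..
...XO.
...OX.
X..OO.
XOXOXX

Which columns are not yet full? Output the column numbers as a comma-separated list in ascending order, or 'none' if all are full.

Answer: 0,1,2,4,5

Derivation:
col 0: top cell = '.' → open
col 1: top cell = '.' → open
col 2: top cell = '.' → open
col 3: top cell = 'O' → FULL
col 4: top cell = '.' → open
col 5: top cell = '.' → open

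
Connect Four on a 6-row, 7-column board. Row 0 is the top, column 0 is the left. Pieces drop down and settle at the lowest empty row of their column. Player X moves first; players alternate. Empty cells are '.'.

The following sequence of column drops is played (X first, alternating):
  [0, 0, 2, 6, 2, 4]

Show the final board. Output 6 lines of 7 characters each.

Answer: .......
.......
.......
.......
O.X....
X.X.O.O

Derivation:
Move 1: X drops in col 0, lands at row 5
Move 2: O drops in col 0, lands at row 4
Move 3: X drops in col 2, lands at row 5
Move 4: O drops in col 6, lands at row 5
Move 5: X drops in col 2, lands at row 4
Move 6: O drops in col 4, lands at row 5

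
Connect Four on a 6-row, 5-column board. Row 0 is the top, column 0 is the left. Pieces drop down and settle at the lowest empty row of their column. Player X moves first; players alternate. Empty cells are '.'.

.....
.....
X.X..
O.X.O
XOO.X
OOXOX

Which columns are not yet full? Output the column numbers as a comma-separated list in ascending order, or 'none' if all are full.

Answer: 0,1,2,3,4

Derivation:
col 0: top cell = '.' → open
col 1: top cell = '.' → open
col 2: top cell = '.' → open
col 3: top cell = '.' → open
col 4: top cell = '.' → open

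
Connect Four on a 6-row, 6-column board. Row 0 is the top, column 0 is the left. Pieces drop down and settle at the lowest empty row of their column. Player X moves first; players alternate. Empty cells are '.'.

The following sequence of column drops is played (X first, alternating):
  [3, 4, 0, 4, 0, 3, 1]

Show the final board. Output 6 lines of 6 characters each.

Answer: ......
......
......
......
X..OO.
XX.XO.

Derivation:
Move 1: X drops in col 3, lands at row 5
Move 2: O drops in col 4, lands at row 5
Move 3: X drops in col 0, lands at row 5
Move 4: O drops in col 4, lands at row 4
Move 5: X drops in col 0, lands at row 4
Move 6: O drops in col 3, lands at row 4
Move 7: X drops in col 1, lands at row 5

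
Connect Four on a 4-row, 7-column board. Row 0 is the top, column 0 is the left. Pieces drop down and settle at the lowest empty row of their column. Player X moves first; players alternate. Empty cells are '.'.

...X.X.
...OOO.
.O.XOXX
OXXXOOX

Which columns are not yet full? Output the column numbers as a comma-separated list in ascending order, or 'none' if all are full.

Answer: 0,1,2,4,6

Derivation:
col 0: top cell = '.' → open
col 1: top cell = '.' → open
col 2: top cell = '.' → open
col 3: top cell = 'X' → FULL
col 4: top cell = '.' → open
col 5: top cell = 'X' → FULL
col 6: top cell = '.' → open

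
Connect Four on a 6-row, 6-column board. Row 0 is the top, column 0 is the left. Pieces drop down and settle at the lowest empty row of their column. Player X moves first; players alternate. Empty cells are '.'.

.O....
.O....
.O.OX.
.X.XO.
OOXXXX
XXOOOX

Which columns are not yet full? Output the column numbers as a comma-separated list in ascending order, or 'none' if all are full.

col 0: top cell = '.' → open
col 1: top cell = 'O' → FULL
col 2: top cell = '.' → open
col 3: top cell = '.' → open
col 4: top cell = '.' → open
col 5: top cell = '.' → open

Answer: 0,2,3,4,5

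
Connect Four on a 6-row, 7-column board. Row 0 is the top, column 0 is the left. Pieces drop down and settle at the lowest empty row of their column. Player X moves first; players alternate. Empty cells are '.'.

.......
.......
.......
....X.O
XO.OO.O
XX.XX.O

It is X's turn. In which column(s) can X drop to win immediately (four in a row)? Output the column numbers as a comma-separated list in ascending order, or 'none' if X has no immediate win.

Answer: 2

Derivation:
col 0: drop X → no win
col 1: drop X → no win
col 2: drop X → WIN!
col 3: drop X → no win
col 4: drop X → no win
col 5: drop X → no win
col 6: drop X → no win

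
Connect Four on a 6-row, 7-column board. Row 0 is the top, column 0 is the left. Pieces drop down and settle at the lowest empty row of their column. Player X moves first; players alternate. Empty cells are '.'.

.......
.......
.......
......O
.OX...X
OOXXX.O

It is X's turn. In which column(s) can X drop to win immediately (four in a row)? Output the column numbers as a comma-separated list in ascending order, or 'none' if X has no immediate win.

col 0: drop X → no win
col 1: drop X → no win
col 2: drop X → no win
col 3: drop X → no win
col 4: drop X → no win
col 5: drop X → WIN!
col 6: drop X → no win

Answer: 5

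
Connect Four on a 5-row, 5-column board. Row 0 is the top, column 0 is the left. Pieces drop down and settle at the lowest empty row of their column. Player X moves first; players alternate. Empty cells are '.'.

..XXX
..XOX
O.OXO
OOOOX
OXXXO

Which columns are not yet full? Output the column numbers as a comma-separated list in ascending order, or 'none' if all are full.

col 0: top cell = '.' → open
col 1: top cell = '.' → open
col 2: top cell = 'X' → FULL
col 3: top cell = 'X' → FULL
col 4: top cell = 'X' → FULL

Answer: 0,1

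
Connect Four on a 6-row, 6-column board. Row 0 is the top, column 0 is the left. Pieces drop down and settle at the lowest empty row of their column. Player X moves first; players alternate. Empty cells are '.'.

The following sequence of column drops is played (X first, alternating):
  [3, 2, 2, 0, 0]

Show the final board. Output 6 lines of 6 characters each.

Move 1: X drops in col 3, lands at row 5
Move 2: O drops in col 2, lands at row 5
Move 3: X drops in col 2, lands at row 4
Move 4: O drops in col 0, lands at row 5
Move 5: X drops in col 0, lands at row 4

Answer: ......
......
......
......
X.X...
O.OX..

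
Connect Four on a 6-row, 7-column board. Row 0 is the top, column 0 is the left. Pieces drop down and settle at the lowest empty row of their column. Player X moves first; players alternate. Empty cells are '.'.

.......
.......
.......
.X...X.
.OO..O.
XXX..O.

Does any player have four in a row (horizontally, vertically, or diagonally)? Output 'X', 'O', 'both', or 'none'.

none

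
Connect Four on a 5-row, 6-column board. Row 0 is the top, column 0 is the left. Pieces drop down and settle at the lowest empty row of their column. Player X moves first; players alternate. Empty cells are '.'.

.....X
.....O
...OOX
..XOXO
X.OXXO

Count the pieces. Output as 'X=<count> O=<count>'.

X=7 O=7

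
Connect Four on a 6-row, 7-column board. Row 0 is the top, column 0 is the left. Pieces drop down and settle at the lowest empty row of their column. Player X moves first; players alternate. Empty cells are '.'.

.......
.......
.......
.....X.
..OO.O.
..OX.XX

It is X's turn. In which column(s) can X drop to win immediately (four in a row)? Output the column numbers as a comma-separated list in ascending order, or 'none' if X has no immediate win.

Answer: 4

Derivation:
col 0: drop X → no win
col 1: drop X → no win
col 2: drop X → no win
col 3: drop X → no win
col 4: drop X → WIN!
col 5: drop X → no win
col 6: drop X → no win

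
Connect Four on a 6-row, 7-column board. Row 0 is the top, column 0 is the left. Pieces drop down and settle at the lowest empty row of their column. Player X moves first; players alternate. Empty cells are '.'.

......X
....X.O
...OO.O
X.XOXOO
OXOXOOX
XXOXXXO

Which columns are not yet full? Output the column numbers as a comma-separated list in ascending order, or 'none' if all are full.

Answer: 0,1,2,3,4,5

Derivation:
col 0: top cell = '.' → open
col 1: top cell = '.' → open
col 2: top cell = '.' → open
col 3: top cell = '.' → open
col 4: top cell = '.' → open
col 5: top cell = '.' → open
col 6: top cell = 'X' → FULL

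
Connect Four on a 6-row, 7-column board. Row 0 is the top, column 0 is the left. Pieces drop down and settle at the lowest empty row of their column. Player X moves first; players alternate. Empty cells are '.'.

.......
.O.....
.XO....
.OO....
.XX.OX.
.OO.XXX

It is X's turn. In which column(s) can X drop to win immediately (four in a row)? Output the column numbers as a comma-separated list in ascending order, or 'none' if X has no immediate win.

col 0: drop X → no win
col 1: drop X → no win
col 2: drop X → no win
col 3: drop X → WIN!
col 4: drop X → no win
col 5: drop X → no win
col 6: drop X → no win

Answer: 3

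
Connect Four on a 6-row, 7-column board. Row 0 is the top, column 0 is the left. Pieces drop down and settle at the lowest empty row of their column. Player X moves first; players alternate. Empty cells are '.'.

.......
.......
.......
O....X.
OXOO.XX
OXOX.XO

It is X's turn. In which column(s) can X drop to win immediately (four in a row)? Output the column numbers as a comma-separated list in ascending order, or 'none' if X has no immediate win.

Answer: 5

Derivation:
col 0: drop X → no win
col 1: drop X → no win
col 2: drop X → no win
col 3: drop X → no win
col 4: drop X → no win
col 5: drop X → WIN!
col 6: drop X → no win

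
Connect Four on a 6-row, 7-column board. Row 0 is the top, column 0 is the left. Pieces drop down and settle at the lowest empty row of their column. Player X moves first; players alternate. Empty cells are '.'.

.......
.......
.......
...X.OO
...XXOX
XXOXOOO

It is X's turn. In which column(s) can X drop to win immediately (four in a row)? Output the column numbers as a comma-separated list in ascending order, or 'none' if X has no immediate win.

col 0: drop X → no win
col 1: drop X → no win
col 2: drop X → no win
col 3: drop X → WIN!
col 4: drop X → no win
col 5: drop X → no win
col 6: drop X → no win

Answer: 3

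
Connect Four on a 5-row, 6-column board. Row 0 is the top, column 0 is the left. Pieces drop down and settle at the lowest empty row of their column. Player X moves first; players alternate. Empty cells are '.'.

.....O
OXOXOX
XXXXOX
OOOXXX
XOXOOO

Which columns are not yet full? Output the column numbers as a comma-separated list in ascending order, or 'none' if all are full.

Answer: 0,1,2,3,4

Derivation:
col 0: top cell = '.' → open
col 1: top cell = '.' → open
col 2: top cell = '.' → open
col 3: top cell = '.' → open
col 4: top cell = '.' → open
col 5: top cell = 'O' → FULL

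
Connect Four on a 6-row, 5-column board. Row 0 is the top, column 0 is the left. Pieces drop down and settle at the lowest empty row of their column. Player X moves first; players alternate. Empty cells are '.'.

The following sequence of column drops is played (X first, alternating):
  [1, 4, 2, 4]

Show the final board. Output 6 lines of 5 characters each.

Move 1: X drops in col 1, lands at row 5
Move 2: O drops in col 4, lands at row 5
Move 3: X drops in col 2, lands at row 5
Move 4: O drops in col 4, lands at row 4

Answer: .....
.....
.....
.....
....O
.XX.O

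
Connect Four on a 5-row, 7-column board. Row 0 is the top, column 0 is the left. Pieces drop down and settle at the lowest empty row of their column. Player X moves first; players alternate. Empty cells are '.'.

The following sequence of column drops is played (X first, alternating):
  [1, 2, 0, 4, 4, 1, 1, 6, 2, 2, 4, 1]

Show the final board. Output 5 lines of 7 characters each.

Answer: .......
.O.....
.XO.X..
.OX.X..
XXO.O.O

Derivation:
Move 1: X drops in col 1, lands at row 4
Move 2: O drops in col 2, lands at row 4
Move 3: X drops in col 0, lands at row 4
Move 4: O drops in col 4, lands at row 4
Move 5: X drops in col 4, lands at row 3
Move 6: O drops in col 1, lands at row 3
Move 7: X drops in col 1, lands at row 2
Move 8: O drops in col 6, lands at row 4
Move 9: X drops in col 2, lands at row 3
Move 10: O drops in col 2, lands at row 2
Move 11: X drops in col 4, lands at row 2
Move 12: O drops in col 1, lands at row 1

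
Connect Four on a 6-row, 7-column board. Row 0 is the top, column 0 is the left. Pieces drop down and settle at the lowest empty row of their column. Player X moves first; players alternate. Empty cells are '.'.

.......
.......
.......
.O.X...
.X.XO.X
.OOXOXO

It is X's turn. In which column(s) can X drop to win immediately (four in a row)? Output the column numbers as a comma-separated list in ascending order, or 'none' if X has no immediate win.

col 0: drop X → no win
col 1: drop X → no win
col 2: drop X → no win
col 3: drop X → WIN!
col 4: drop X → no win
col 5: drop X → no win
col 6: drop X → no win

Answer: 3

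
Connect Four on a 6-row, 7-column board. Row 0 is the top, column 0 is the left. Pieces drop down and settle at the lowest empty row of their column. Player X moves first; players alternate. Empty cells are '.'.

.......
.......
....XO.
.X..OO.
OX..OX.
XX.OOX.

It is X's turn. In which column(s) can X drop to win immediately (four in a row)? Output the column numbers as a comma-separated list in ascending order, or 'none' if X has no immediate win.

col 0: drop X → no win
col 1: drop X → WIN!
col 2: drop X → no win
col 3: drop X → no win
col 4: drop X → no win
col 5: drop X → no win
col 6: drop X → no win

Answer: 1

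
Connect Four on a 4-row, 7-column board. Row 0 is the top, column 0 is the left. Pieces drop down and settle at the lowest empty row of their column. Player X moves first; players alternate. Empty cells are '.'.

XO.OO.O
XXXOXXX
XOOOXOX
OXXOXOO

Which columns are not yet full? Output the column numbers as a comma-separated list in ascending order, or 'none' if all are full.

col 0: top cell = 'X' → FULL
col 1: top cell = 'O' → FULL
col 2: top cell = '.' → open
col 3: top cell = 'O' → FULL
col 4: top cell = 'O' → FULL
col 5: top cell = '.' → open
col 6: top cell = 'O' → FULL

Answer: 2,5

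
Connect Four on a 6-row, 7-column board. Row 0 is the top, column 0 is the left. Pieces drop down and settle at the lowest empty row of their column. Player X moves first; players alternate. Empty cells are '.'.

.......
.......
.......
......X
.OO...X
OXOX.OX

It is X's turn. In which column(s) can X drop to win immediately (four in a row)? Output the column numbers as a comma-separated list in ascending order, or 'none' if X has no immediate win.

Answer: 6

Derivation:
col 0: drop X → no win
col 1: drop X → no win
col 2: drop X → no win
col 3: drop X → no win
col 4: drop X → no win
col 5: drop X → no win
col 6: drop X → WIN!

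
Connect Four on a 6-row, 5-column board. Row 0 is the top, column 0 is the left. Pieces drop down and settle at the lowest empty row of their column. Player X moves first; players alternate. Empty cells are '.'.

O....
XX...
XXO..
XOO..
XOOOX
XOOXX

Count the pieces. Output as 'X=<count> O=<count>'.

X=10 O=9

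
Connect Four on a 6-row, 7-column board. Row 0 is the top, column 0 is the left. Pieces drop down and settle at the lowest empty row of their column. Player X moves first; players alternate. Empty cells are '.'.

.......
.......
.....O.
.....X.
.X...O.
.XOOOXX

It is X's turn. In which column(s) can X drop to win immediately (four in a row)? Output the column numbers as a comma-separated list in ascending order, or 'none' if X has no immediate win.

col 0: drop X → no win
col 1: drop X → no win
col 2: drop X → no win
col 3: drop X → no win
col 4: drop X → no win
col 5: drop X → no win
col 6: drop X → no win

Answer: none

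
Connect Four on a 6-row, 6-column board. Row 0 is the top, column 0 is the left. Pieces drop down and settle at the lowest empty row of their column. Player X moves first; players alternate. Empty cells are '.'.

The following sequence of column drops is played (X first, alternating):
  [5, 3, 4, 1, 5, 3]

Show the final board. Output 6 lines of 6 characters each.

Answer: ......
......
......
......
...O.X
.O.OXX

Derivation:
Move 1: X drops in col 5, lands at row 5
Move 2: O drops in col 3, lands at row 5
Move 3: X drops in col 4, lands at row 5
Move 4: O drops in col 1, lands at row 5
Move 5: X drops in col 5, lands at row 4
Move 6: O drops in col 3, lands at row 4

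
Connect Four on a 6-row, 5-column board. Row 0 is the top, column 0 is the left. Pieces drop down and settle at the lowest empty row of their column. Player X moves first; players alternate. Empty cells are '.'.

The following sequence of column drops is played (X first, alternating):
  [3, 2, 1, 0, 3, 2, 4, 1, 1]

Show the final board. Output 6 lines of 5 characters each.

Move 1: X drops in col 3, lands at row 5
Move 2: O drops in col 2, lands at row 5
Move 3: X drops in col 1, lands at row 5
Move 4: O drops in col 0, lands at row 5
Move 5: X drops in col 3, lands at row 4
Move 6: O drops in col 2, lands at row 4
Move 7: X drops in col 4, lands at row 5
Move 8: O drops in col 1, lands at row 4
Move 9: X drops in col 1, lands at row 3

Answer: .....
.....
.....
.X...
.OOX.
OXOXX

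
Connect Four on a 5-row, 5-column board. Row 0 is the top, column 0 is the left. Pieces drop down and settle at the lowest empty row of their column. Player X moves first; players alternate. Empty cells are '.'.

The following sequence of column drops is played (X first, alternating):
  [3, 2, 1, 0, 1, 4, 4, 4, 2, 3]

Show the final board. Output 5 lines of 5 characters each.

Answer: .....
.....
....O
.XXOX
OXOXO

Derivation:
Move 1: X drops in col 3, lands at row 4
Move 2: O drops in col 2, lands at row 4
Move 3: X drops in col 1, lands at row 4
Move 4: O drops in col 0, lands at row 4
Move 5: X drops in col 1, lands at row 3
Move 6: O drops in col 4, lands at row 4
Move 7: X drops in col 4, lands at row 3
Move 8: O drops in col 4, lands at row 2
Move 9: X drops in col 2, lands at row 3
Move 10: O drops in col 3, lands at row 3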